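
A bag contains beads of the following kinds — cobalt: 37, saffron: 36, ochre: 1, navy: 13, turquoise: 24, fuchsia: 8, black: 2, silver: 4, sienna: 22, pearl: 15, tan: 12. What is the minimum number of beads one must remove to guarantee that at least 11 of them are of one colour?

86

An adversary could hand out at most 10 beads per colour (4 colours run out sooner): 10 + 10 + 1 + 10 + 10 + 8 + 2 + 4 + 10 + 10 + 10 = 85 beads and still no colour has 11.
Pigeonhole: one more bead lands in a colour already at 10, so 86 draws are enough and 85 are not.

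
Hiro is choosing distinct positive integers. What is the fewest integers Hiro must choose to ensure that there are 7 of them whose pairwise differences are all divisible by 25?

Integers whose pairwise differences are multiples of 25 are exactly those sharing a remainder mod 25. The 25 residue classes mod 25 are the pigeonholes.
With 150 integers one could put 6 in each residue class and have no class reach 7.
The 151st integer pushes some class to 7, so 25·6 + 1 = 151.

151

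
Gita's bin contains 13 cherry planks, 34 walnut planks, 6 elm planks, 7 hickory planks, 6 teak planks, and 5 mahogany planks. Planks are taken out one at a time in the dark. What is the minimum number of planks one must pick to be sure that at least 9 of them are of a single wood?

41

Pigeonhole: put each drawn plank into a box by wood. The largest draw with every box below 9 takes min(count, 8) from each wood; woods with fewer than 8 contribute all they have.
Σ min(cᵢ, 8) = 8 + 8 + 6 + 7 + 6 + 5 = 40.
Draw number 40 + 1 = 41 must push one box to 9.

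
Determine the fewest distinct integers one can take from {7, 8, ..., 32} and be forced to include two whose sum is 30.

Group the elements by complementary pair {x, 30−x}: {7,23}, {8,22}, {9,21}, …, giving 8 two-element pairs, the single value 15 (it cannot pair with itself since the integers are distinct), and 9 integers whose partner 30−x falls outside [7,32].
Pigeonhole: treating each of those 18 groups as a pigeonhole, one can pick one integer per group — 18 integers — with no two summing to 30.
The 19th integer lands in an occupied pair, forcing a sum of 30.

19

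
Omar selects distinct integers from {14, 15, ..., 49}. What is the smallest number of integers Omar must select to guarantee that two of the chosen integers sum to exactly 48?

27

A set avoiding the sum 48 can contain at most one of each pair {x, 48−x}, plus the 16 elements whose complement lies outside the range or equal to its own complement.
The integers 24, …, 49 (26 of them) are such a set: any two sum to at least 24+25 = 49 > 48.
Any 27th integer completes one of the 10 pairs, so 27 choices force a sum of 48.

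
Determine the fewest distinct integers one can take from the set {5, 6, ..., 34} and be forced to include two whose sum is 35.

18

A set avoiding the sum 35 can contain at most one of each pair {x, 35−x}, plus the 4 elements whose complement lies outside the range.
The integers 18, …, 34 (17 of them) are such a set: any two sum to at least 18+19 = 37 > 35.
By pigeonhole, any 18th integer completes one of the 13 pairs, so 18 choices force a sum of 35.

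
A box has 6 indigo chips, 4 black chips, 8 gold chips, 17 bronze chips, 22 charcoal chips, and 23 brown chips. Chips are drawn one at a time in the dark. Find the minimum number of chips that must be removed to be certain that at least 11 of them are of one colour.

An adversary could hand out at most 10 chips per colour (indigo, black, gold run out sooner): 6 + 4 + 8 + 10 + 10 + 10 = 48 chips and still no colour has 11.
One more chip lands in a colour already at 10, so 49 draws are enough and 48 are not.

49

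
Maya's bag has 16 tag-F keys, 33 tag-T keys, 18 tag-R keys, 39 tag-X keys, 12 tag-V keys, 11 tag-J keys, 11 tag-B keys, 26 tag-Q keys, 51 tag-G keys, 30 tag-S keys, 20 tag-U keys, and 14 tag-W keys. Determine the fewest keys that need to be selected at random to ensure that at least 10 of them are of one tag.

109

Pigeonhole: the 12 tags are the holes; the keys drawn are the pigeons.
To avoid 10 of any one tag, the worst case takes at most 9 of each tag.
That gives 9 + 9 + 9 + 9 + 9 + 9 + 9 + 9 + 9 + 9 + 9 + 9 = 108 keys with no tag reaching 10.
The next key forces some tag to 10, so 108 + 1 = 109.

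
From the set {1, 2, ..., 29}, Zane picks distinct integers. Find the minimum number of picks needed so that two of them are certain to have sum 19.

A set avoiding the sum 19 can contain at most one of each pair {x, 19−x}, plus the 11 elements whose complement lies outside the range.
The integers 10, …, 29 (20 of them) are such a set: any two sum to at least 10+11 = 21 > 19.
By pigeonhole, any 21st integer completes one of the 9 pairs, so 21 choices force a sum of 19.

21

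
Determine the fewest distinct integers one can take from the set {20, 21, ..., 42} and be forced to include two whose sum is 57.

A set avoiding the sum 57 can contain at most one of each pair {x, 57−x}, plus the 5 elements whose complement lies outside the range.
The integers 29, …, 42 (14 of them) are such a set: any two sum to at least 29+30 = 59 > 57.
Any 15th integer completes one of the 9 pairs, so 15 choices force a sum of 57.

15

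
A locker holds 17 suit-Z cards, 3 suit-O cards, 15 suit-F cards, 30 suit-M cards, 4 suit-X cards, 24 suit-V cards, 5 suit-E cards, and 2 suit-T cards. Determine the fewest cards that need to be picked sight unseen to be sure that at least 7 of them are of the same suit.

39

By pigeonhole, the 8 suits are the holes; the cards drawn are the pigeons.
To avoid 7 of any one suit, the worst case takes at most 6 of each suit, or every card of a suit that has fewer than 6.
That gives 6 + 3 + 6 + 6 + 4 + 6 + 5 + 2 = 38 cards with no suit reaching 7.
The next card forces some suit to 7, so 38 + 1 = 39.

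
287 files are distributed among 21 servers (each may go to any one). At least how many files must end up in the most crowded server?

By pigeonhole, the 21 servers are the holes and the 287 files are the pigeons.
If every server held at most 13 files, the total would be at most 21 × 13 = 273, which is less than 287.
So some server holds at least ⌈287/21⌉ = 14 files.

14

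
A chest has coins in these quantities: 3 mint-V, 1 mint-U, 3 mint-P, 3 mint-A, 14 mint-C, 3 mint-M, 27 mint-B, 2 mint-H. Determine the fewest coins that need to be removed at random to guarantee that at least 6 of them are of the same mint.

26

An adversary could hand out at most 5 coins per mint (6 mints run out sooner): 3 + 1 + 3 + 3 + 5 + 3 + 5 + 2 = 25 coins and still no mint has 6.
By pigeonhole, one more coin lands in a mint already at 5, so 26 draws are enough and 25 are not.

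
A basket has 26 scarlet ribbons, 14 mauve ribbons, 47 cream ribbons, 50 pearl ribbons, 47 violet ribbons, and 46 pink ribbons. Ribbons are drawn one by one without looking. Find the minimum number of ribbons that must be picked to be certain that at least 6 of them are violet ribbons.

189

In the worst case for collecting violet ribbons, every non-violet ribbon comes out first.
There are 26 + 14 + 47 + 50 + 46 = 183 non-violet ribbons altogether.
After those, each further ribbon must be violet, so 183 + 6 = 189 draws guarantee 6 violet ribbons.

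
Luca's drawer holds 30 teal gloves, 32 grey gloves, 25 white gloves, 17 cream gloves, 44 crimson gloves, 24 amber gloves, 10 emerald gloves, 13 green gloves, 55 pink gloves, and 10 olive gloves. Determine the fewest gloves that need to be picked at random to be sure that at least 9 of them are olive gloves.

259

In the worst case for collecting olive gloves, every non-olive glove comes out first.
There are 30 + 32 + 25 + 17 + 44 + 24 + 10 + 13 + 55 = 250 non-olive gloves altogether.
After those, each further glove must be olive, so 250 + 9 = 259 draws guarantee 9 olive gloves.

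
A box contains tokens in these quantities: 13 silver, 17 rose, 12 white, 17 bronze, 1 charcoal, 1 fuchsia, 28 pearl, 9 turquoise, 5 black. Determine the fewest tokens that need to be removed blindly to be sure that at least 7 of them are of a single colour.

By the pigeonhole principle, put each drawn token into a box by colour. The largest draw with every box below 7 takes min(count, 6) from each colour; colours with fewer than 6 contribute all they have.
Σ min(cᵢ, 6) = 6 + 6 + 6 + 6 + 1 + 1 + 6 + 6 + 5 = 43.
Draw number 43 + 1 = 44 must push one box to 7.

44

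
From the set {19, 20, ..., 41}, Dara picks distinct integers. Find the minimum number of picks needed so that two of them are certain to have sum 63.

14

Two chosen integers sum to 63 exactly when both halves of some pair {x, 63−x} with 22 ≤ x ≤ 63−x ≤ 41 are chosen — 10 such pairs.
The remaining 3 elements (those with no distinct partner in range) can never complete a 63-sum, so the worst case takes all of them and one from each pair: 3 + 10 = 13.
By pigeonhole, the 14th integer has to be the second member of some pair, so 13 + 1 = 14.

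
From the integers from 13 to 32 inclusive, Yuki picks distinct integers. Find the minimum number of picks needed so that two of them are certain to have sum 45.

11

A set avoiding the sum 45 can contain at most one of each pair {x, 45−x}.
The integers 23, …, 32 (10 of them) are such a set: any two sum to at least 23+24 = 47 > 45.
By pigeonhole, any 11th integer completes one of the 10 pairs, so 11 choices force a sum of 45.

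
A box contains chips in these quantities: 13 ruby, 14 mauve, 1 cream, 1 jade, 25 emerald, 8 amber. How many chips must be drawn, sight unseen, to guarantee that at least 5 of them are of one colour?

By the pigeonhole principle, put each drawn chip into a box by colour. The largest draw with every box below 5 takes min(count, 4) from each colour; colours with fewer than 4 contribute all they have.
Σ min(cᵢ, 4) = 4 + 4 + 1 + 1 + 4 + 4 = 18.
Draw number 18 + 1 = 19 must push one box to 5.

19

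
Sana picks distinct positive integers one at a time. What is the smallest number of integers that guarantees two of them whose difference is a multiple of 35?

36

Integers whose pairwise differences are multiples of 35 are exactly those sharing a remainder mod 35. By pigeonhole, the 35 residue classes mod 35 are the pigeonholes.
With 35 integers one could put 1 in each residue class and have no class reach 2.
The 36th integer pushes some class to 2, so 35·1 + 1 = 36.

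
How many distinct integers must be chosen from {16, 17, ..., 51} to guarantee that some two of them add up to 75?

23

Group the elements by complementary pair {x, 75−x}: {24,51}, {25,50}, {26,49}, …, giving 14 two-element pairs and 8 integers whose partner 75−x falls outside [16,51].
Treating each of those 22 groups as a pigeonhole, one can pick one integer per group — 22 integers — with no two summing to 75.
The 23rd integer lands in an occupied pair, forcing a sum of 75.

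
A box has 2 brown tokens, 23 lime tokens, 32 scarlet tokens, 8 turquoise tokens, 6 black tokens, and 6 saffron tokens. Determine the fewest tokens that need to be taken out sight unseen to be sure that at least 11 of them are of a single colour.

43

An adversary could hand out at most 10 tokens per colour (4 colours run out sooner): 2 + 10 + 10 + 8 + 6 + 6 = 42 tokens and still no colour has 11.
By pigeonhole, one more token lands in a colour already at 10, so 43 draws are enough and 42 are not.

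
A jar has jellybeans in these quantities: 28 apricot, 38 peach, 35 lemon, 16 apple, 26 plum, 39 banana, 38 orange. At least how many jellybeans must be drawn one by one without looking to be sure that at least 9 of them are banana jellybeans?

In the worst case for collecting banana jellybeans, every non-banana jellybean comes out first.
There are 28 + 38 + 35 + 16 + 26 + 38 = 181 non-banana jellybeans altogether.
After those, each further jellybean must be banana, so 181 + 9 = 190 draws guarantee 9 banana jellybeans.

190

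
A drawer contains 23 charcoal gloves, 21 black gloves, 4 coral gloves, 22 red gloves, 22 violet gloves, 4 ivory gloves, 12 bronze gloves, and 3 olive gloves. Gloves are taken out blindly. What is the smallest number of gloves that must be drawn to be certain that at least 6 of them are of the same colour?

37

By pigeonhole, the 8 colours are the holes; the gloves drawn are the pigeons.
To avoid 6 of any one colour, the worst case takes at most 5 of each colour, or every glove of a colour that has fewer than 5.
That gives 5 + 5 + 4 + 5 + 5 + 4 + 5 + 3 = 36 gloves with no colour reaching 6.
The next glove forces some colour to 6, so 36 + 1 = 37.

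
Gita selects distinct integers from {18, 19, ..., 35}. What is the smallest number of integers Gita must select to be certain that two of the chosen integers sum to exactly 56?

12

A set avoiding the sum 56 can contain at most one of each pair {x, 56−x}, plus the 4 elements whose complement lies outside the range or equal to its own complement.
The integers 18, …, 28 (11 of them) are such a set: any two sum to at least 18+19 = 37 and at most 27+28 = 55 < 56.
By the pigeonhole principle, any 12th integer completes one of the 7 pairs, so 12 choices force a sum of 56.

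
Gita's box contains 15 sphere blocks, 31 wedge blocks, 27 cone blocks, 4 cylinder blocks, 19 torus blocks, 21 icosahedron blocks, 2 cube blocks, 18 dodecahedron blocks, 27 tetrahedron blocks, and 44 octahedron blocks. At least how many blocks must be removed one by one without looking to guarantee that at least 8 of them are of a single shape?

63

An adversary could hand out at most 7 blocks per shape (cylinder, cube run out sooner): 7 + 7 + 7 + 4 + 7 + 7 + 2 + 7 + 7 + 7 = 62 blocks and still no shape has 8.
One more block lands in a shape already at 7, so 63 draws are enough and 62 are not.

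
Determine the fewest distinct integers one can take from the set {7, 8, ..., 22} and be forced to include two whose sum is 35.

12

Group the elements by complementary pair {x, 35−x}: {13,22}, {14,21}, {15,20}, …, giving 5 two-element pairs and 6 integers whose partner 35−x falls outside [7,22].
By pigeonhole, treating each of those 11 groups as a pigeonhole, one can pick one integer per group — 11 integers — with no two summing to 35.
The 12th integer lands in an occupied pair, forcing a sum of 35.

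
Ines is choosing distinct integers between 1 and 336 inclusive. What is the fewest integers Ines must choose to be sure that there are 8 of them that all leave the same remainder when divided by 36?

253

By the pigeonhole principle, the 36 residue classes mod 36 are the pigeonholes.
With 252 integers one could put 7 in each residue class and have no class reach 8.
The 253rd integer pushes some class to 8, so 36·7 + 1 = 253.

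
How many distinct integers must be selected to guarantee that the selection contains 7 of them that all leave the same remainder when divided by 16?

The 16 residue classes mod 16 are the pigeonholes.
With 96 integers one could put 6 in each residue class and have no class reach 7.
The 97th integer pushes some class to 7, so 16·6 + 1 = 97.

97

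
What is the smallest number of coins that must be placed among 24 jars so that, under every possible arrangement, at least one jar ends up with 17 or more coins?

With 384 coins one could put exactly 16 in each of the 24 jars, and no jar would reach 17.
One more coin must land in a jar that already has 16, giving it 17.
So 24 × 16 + 1 = 385 coins are required.

385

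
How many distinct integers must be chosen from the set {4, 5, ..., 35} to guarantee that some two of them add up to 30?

Group the elements by complementary pair {x, 30−x}: {4,26}, {5,25}, {6,24}, …, giving 11 two-element pairs, the single value 15 (it cannot pair with itself since the integers are distinct), and 9 integers whose partner 30−x falls outside [4,35].
By pigeonhole, treating each of those 21 groups as a pigeonhole, one can pick one integer per group — 21 integers — with no two summing to 30.
The 22nd integer lands in an occupied pair, forcing a sum of 30.

22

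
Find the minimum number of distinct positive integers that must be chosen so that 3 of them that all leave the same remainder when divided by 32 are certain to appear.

By the pigeonhole principle, the 32 residue classes mod 32 are the pigeonholes.
With 64 integers one could put 2 in each residue class and have no class reach 3.
The 65th integer pushes some class to 3, so 32·2 + 1 = 65.

65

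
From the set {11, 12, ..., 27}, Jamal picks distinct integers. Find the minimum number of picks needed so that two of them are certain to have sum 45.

13

A set avoiding the sum 45 can contain at most one of each pair {x, 45−x}, plus the 7 elements whose complement lies outside the range.
The integers 11, …, 22 (12 of them) are such a set: any two sum to at least 11+12 = 23 and at most 21+22 = 43 < 45.
Pigeonhole: any 13th integer completes one of the 5 pairs, so 13 choices force a sum of 45.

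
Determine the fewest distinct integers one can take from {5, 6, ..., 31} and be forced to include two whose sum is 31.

A set avoiding the sum 31 can contain at most one of each pair {x, 31−x}, plus the 5 elements whose complement lies outside the range.
The integers 16, …, 31 (16 of them) are such a set: any two sum to at least 16+17 = 33 > 31.
Pigeonhole: any 17th integer completes one of the 11 pairs, so 17 choices force a sum of 31.

17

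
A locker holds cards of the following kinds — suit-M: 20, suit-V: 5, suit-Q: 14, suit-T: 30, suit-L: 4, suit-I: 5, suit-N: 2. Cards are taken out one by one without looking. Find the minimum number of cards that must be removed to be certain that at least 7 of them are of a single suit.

35

An adversary could hand out at most 6 cards per suit (4 suits run out sooner): 6 + 5 + 6 + 6 + 4 + 5 + 2 = 34 cards and still no suit has 7.
By pigeonhole, one more card lands in a suit already at 6, so 35 draws are enough and 34 are not.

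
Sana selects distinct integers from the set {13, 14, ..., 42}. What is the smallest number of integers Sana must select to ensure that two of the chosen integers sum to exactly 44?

22

Two chosen integers sum to 44 exactly when both halves of some pair {x, 44−x} with 13 ≤ x ≤ 44−x ≤ 31 are chosen — 9 such pairs.
The remaining 12 elements (those with no distinct partner in range) can never complete a 44-sum, so the worst case takes all of them and one from each pair: 12 + 9 = 21.
Pigeonhole: the 22nd integer has to be the second member of some pair, so 21 + 1 = 22.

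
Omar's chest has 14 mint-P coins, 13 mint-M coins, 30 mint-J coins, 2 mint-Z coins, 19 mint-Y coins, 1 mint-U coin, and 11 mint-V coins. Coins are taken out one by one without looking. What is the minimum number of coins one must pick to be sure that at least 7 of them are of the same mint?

34

The 7 mints are the holes; the coins drawn are the pigeons.
To avoid 7 of any one mint, the worst case takes at most 6 of each mint, or every coin of a mint that has fewer than 6.
That gives 6 + 6 + 6 + 2 + 6 + 1 + 6 = 33 coins with no mint reaching 7.
The next coin forces some mint to 7, so 33 + 1 = 34.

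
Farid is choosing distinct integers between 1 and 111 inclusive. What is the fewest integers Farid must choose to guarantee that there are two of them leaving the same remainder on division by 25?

The 25 residue classes mod 25 are the pigeonholes.
With 25 integers one could put 1 in each residue class and have no class reach 2.
The 26th integer pushes some class to 2, so 25·1 + 1 = 26.

26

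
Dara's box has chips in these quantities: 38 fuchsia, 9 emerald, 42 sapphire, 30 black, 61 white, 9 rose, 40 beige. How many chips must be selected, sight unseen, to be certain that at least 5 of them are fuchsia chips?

In the worst case for collecting fuchsia chips, every non-fuchsia chip comes out first.
There are 9 + 42 + 30 + 61 + 9 + 40 = 191 non-fuchsia chips altogether.
After those, each further chip must be fuchsia, so 191 + 5 = 196 draws guarantee 5 fuchsia chips.

196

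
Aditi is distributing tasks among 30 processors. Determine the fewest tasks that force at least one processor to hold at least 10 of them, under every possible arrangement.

With 270 tasks one could put exactly 9 in each of the 30 processors, and no processor would reach 10.
One more task must land in a processor that already has 9, giving it 10.
So 30 × 9 + 1 = 271 tasks are required.

271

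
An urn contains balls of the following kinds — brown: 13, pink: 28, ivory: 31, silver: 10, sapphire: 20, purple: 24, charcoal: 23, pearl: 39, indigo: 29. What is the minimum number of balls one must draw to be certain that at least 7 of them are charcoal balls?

In the worst case for collecting charcoal balls, every non-charcoal ball comes out first.
There are 13 + 28 + 31 + 10 + 20 + 24 + 39 + 29 = 194 non-charcoal balls altogether.
After those, each further ball must be charcoal, so 194 + 7 = 201 draws guarantee 7 charcoal balls.

201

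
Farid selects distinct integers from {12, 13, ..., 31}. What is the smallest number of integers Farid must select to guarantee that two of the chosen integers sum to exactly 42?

A set avoiding the sum 42 can contain at most one of each pair {x, 42−x}, plus the 2 elements whose complement lies outside the range or equal to its own complement.
The integers 21, …, 31 (11 of them) are such a set: any two sum to at least 21+22 = 43 > 42.
Any 12th integer completes one of the 9 pairs, so 12 choices force a sum of 42.

12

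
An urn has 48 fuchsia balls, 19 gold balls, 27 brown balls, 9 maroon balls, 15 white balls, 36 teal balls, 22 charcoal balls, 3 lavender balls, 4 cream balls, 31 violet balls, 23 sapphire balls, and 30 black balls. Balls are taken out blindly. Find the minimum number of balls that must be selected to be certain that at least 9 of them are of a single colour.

88

An adversary could hand out at most 8 balls per colour (lavender, cream run out sooner): 8 + 8 + 8 + 8 + 8 + 8 + 8 + 3 + 4 + 8 + 8 + 8 = 87 balls and still no colour has 9.
By pigeonhole, one more ball lands in a colour already at 8, so 88 draws are enough and 87 are not.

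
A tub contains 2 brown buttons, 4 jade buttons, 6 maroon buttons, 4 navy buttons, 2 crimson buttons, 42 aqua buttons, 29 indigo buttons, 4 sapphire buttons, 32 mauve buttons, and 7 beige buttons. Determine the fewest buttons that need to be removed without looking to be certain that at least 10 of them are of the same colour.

57

Pigeonhole: put each drawn button into a box by colour. The largest draw with every box below 10 takes min(count, 9) from each colour; colours with fewer than 9 contribute all they have.
Σ min(cᵢ, 9) = 2 + 4 + 6 + 4 + 2 + 9 + 9 + 4 + 9 + 7 = 56.
Draw number 56 + 1 = 57 must push one box to 10.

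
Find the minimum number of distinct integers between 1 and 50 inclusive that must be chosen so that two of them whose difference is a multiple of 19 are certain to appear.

20

Integers whose pairwise differences are multiples of 19 are exactly those sharing a remainder mod 19. The 19 residue classes mod 19 are the pigeonholes.
With 19 integers one could put 1 in each residue class and have no class reach 2.
The 20th integer pushes some class to 2, so 19·1 + 1 = 20.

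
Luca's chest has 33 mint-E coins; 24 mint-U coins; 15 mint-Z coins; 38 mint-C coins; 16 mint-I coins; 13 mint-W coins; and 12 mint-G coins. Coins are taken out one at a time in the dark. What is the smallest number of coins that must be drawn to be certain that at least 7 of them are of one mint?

43

Pigeonhole: put each drawn coin into a box by mint. The largest draw with every box below 7 takes min(count, 6) from each mint.
Σ min(cᵢ, 6) = 6 + 6 + 6 + 6 + 6 + 6 + 6 = 42.
Draw number 42 + 1 = 43 must push one box to 7.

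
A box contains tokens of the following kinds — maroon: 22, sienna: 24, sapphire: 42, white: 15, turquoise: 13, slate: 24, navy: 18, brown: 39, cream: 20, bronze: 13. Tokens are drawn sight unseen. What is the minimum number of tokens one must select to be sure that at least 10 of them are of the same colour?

Pigeonhole: the 10 colours are the holes; the tokens drawn are the pigeons.
To avoid 10 of any one colour, the worst case takes at most 9 of each colour.
That gives 9 + 9 + 9 + 9 + 9 + 9 + 9 + 9 + 9 + 9 = 90 tokens with no colour reaching 10.
The next token forces some colour to 10, so 90 + 1 = 91.

91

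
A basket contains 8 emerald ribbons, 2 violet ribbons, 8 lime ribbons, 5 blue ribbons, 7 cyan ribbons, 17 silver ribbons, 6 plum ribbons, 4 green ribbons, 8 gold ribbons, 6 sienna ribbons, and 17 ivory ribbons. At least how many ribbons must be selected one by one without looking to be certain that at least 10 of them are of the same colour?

Put each drawn ribbon into a box by colour. The largest draw with every box below 10 takes min(count, 9) from each colour; colours with fewer than 9 contribute all they have.
Σ min(cᵢ, 9) = 8 + 2 + 8 + 5 + 7 + 9 + 6 + 4 + 8 + 6 + 9 = 72.
Draw number 72 + 1 = 73 must push one box to 10.

73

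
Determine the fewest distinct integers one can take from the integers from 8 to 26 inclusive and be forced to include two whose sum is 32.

Two chosen integers sum to 32 exactly when both halves of some pair {x, 32−x} with 8 ≤ x ≤ 32−x ≤ 24 are chosen — 8 such pairs.
The remaining 3 elements (those with no distinct partner in range) can never complete a 32-sum, so the worst case takes all of them and one from each pair: 3 + 8 = 11.
The 12th integer has to be the second member of some pair, so 11 + 1 = 12.

12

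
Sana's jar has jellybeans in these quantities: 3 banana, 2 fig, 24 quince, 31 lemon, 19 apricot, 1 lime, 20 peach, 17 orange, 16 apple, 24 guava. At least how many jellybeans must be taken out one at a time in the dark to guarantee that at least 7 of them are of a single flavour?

Pigeonhole: put each drawn jellybean into a box by flavour. The largest draw with every box below 7 takes min(count, 6) from each flavour; flavours with fewer than 6 contribute all they have.
Σ min(cᵢ, 6) = 3 + 2 + 6 + 6 + 6 + 1 + 6 + 6 + 6 + 6 = 48.
Draw number 48 + 1 = 49 must push one box to 7.

49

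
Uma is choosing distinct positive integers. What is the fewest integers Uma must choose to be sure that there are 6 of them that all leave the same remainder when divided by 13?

66

Pigeonhole: the 13 residue classes mod 13 are the pigeonholes.
With 65 integers one could put 5 in each residue class and have no class reach 6.
The 66th integer pushes some class to 6, so 13·5 + 1 = 66.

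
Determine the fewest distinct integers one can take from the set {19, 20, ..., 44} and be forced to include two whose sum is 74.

20

A set avoiding the sum 74 can contain at most one of each pair {x, 74−x}, plus the 12 elements whose complement lies outside the range or equal to its own complement.
The integers 19, …, 37 (19 of them) are such a set: any two sum to at least 19+20 = 39 and at most 36+37 = 73 < 74.
By the pigeonhole principle, any 20th integer completes one of the 7 pairs, so 20 choices force a sum of 74.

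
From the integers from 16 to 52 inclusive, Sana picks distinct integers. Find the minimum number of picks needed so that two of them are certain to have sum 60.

24

Two chosen integers sum to 60 exactly when both halves of some pair {x, 60−x} with 16 ≤ x ≤ 60−x ≤ 44 are chosen — 14 such pairs.
The remaining 9 elements (those with no distinct partner in range) can never complete a 60-sum, so the worst case takes all of them and one from each pair: 9 + 14 = 23.
The 24th integer has to be the second member of some pair, so 23 + 1 = 24.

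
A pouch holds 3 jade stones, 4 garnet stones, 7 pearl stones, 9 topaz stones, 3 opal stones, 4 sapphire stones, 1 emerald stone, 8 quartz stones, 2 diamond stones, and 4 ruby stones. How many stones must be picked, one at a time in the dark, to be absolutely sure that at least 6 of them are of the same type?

An adversary could hand out at most 5 stones per type (7 types run out sooner): 3 + 4 + 5 + 5 + 3 + 4 + 1 + 5 + 2 + 4 = 36 stones and still no type has 6.
One more stone lands in a type already at 5, so 37 draws are enough and 36 are not.

37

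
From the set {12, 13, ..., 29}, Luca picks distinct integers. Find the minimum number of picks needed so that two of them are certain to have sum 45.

12

A set avoiding the sum 45 can contain at most one of each pair {x, 45−x}, plus the 4 elements whose complement lies outside the range.
The integers 12, …, 22 (11 of them) are such a set: any two sum to at least 12+13 = 25 and at most 21+22 = 43 < 45.
Any 12th integer completes one of the 7 pairs, so 12 choices force a sum of 45.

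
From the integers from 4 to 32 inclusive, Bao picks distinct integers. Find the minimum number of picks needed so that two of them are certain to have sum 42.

Two chosen integers sum to 42 exactly when both halves of some pair {x, 42−x} with 10 ≤ x ≤ 42−x ≤ 32 are chosen — 11 such pairs.
The remaining 7 elements (those with no distinct partner in range) can never complete a 42-sum, so the worst case takes all of them and one from each pair: 7 + 11 = 18.
The 19th integer has to be the second member of some pair, so 18 + 1 = 19.

19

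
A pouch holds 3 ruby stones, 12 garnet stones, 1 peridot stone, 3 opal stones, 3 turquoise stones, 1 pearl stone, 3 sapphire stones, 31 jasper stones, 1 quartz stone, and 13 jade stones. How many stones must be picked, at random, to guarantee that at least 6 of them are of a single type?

The 10 types are the holes; the stones drawn are the pigeons.
To avoid 6 of any one type, the worst case takes at most 5 of each type, or every stone of a type that has fewer than 5.
That gives 3 + 5 + 1 + 3 + 3 + 1 + 3 + 5 + 1 + 5 = 30 stones with no type reaching 6.
The next stone forces some type to 6, so 30 + 1 = 31.

31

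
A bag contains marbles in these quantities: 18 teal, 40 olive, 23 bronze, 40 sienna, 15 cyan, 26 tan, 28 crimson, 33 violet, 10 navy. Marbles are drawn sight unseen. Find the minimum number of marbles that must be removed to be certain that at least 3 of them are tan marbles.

In the worst case for collecting tan marbles, every non-tan marble comes out first.
There are 18 + 40 + 23 + 40 + 15 + 28 + 33 + 10 = 207 non-tan marbles altogether.
After those, each further marble must be tan, so 207 + 3 = 210 draws guarantee 3 tan marbles.

210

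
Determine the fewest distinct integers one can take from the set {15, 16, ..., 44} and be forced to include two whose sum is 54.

19

A set avoiding the sum 54 can contain at most one of each pair {x, 54−x}, plus the 6 elements whose complement lies outside the range or equal to its own complement.
The integers 27, …, 44 (18 of them) are such a set: any two sum to at least 27+28 = 55 > 54.
By the pigeonhole principle, any 19th integer completes one of the 12 pairs, so 19 choices force a sum of 54.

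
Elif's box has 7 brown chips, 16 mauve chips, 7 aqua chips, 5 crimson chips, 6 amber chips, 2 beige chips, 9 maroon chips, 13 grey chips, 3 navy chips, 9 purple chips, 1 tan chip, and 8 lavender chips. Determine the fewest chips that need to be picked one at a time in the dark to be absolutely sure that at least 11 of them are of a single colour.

An adversary could hand out at most 10 chips per colour (10 colours run out sooner): 7 + 10 + 7 + 5 + 6 + 2 + 9 + 10 + 3 + 9 + 1 + 8 = 77 chips and still no colour has 11.
One more chip lands in a colour already at 10, so 78 draws are enough and 77 are not.

78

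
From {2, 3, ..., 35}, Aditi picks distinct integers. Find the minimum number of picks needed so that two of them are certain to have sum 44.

22

A set avoiding the sum 44 can contain at most one of each pair {x, 44−x}, plus the 8 elements whose complement lies outside the range or equal to its own complement.
The integers 2, …, 22 (21 of them) are such a set: any two sum to at least 2+3 = 5 and at most 21+22 = 43 < 44.
Any 22nd integer completes one of the 13 pairs, so 22 choices force a sum of 44.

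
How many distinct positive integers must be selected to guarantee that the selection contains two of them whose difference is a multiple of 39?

Integers whose pairwise differences are multiples of 39 are exactly those sharing a remainder mod 39. The 39 residue classes mod 39 are the pigeonholes.
With 39 integers one could put 1 in each residue class and have no class reach 2.
The 40th integer pushes some class to 2, so 39·1 + 1 = 40.

40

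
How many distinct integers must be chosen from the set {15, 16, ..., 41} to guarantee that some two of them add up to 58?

Group the elements by complementary pair {x, 58−x}: {17,41}, {18,40}, {19,39}, …, giving 12 two-element pairs, the single value 29 (it cannot pair with itself since the integers are distinct), and 2 integers whose partner 58−x falls outside [15,41].
Pigeonhole: treating each of those 15 groups as a pigeonhole, one can pick one integer per group — 15 integers — with no two summing to 58.
The 16th integer lands in an occupied pair, forcing a sum of 58.

16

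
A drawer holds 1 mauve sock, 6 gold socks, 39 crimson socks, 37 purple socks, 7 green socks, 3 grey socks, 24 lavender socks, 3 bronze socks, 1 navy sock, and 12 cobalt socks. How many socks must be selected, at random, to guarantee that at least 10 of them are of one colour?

58

Put each drawn sock into a box by colour. The largest draw with every box below 10 takes min(count, 9) from each colour; colours with fewer than 9 contribute all they have.
Σ min(cᵢ, 9) = 1 + 6 + 9 + 9 + 7 + 3 + 9 + 3 + 1 + 9 = 57.
Draw number 57 + 1 = 58 must push one box to 10.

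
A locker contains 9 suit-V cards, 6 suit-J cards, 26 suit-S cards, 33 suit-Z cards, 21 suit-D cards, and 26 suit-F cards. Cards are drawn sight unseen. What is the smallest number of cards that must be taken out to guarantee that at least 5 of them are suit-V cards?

In the worst case for collecting suit-V cards, every non-suit-V card comes out first.
There are 6 + 26 + 33 + 21 + 26 = 112 non-suit-V cards altogether.
After those, each further card must be suit-V, so 112 + 5 = 117 draws guarantee 5 suit-V cards.

117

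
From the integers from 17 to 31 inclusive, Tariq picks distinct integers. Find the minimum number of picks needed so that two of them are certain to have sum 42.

12

A set avoiding the sum 42 can contain at most one of each pair {x, 42−x}, plus the 7 elements whose complement lies outside the range or equal to its own complement.
The integers 21, …, 31 (11 of them) are such a set: any two sum to at least 21+22 = 43 > 42.
By pigeonhole, any 12th integer completes one of the 4 pairs, so 12 choices force a sum of 42.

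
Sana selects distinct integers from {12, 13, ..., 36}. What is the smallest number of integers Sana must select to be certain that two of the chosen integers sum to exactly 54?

Group the elements by complementary pair {x, 54−x}: {18,36}, {19,35}, {20,34}, …, giving 9 two-element pairs, the single value 27 (it cannot pair with itself since the integers are distinct), and 6 integers whose partner 54−x falls outside [12,36].
By pigeonhole, treating each of those 16 groups as a pigeonhole, one can pick one integer per group — 16 integers — with no two summing to 54.
The 17th integer lands in an occupied pair, forcing a sum of 54.

17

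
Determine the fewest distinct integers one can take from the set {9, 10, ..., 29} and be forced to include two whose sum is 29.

16

A set avoiding the sum 29 can contain at most one of each pair {x, 29−x}, plus the 9 elements whose complement lies outside the range.
The integers 15, …, 29 (15 of them) are such a set: any two sum to at least 15+16 = 31 > 29.
Pigeonhole: any 16th integer completes one of the 6 pairs, so 16 choices force a sum of 29.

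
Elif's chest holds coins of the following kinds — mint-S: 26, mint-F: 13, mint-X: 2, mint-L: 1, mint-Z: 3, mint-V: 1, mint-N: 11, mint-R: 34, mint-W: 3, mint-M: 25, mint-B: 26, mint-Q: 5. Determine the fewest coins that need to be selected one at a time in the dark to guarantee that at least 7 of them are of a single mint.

52

Pigeonhole: put each drawn coin into a box by mint. The largest draw with every box below 7 takes min(count, 6) from each mint; mints with fewer than 6 contribute all they have.
Σ min(cᵢ, 6) = 6 + 6 + 2 + 1 + 3 + 1 + 6 + 6 + 3 + 6 + 6 + 5 = 51.
Draw number 51 + 1 = 52 must push one box to 7.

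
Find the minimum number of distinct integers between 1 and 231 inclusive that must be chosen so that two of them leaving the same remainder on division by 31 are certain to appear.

32

The 31 residue classes mod 31 are the pigeonholes.
With 31 integers one could put 1 in each residue class and have no class reach 2.
The 32nd integer pushes some class to 2, so 31·1 + 1 = 32.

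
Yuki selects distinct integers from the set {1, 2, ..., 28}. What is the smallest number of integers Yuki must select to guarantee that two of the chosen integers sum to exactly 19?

Group the elements by complementary pair {x, 19−x}: {1,18}, {2,17}, {3,16}, …, giving 9 two-element pairs and 10 integers whose partner 19−x falls outside [1,28].
By pigeonhole, treating each of those 19 groups as a pigeonhole, one can pick one integer per group — 19 integers — with no two summing to 19.
The 20th integer lands in an occupied pair, forcing a sum of 19.

20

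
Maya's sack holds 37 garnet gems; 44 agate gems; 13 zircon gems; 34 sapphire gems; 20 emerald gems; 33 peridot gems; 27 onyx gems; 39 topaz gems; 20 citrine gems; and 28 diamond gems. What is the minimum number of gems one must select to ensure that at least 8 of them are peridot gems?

In the worst case for collecting peridot gems, every non-peridot gem comes out first.
There are 37 + 44 + 13 + 34 + 20 + 27 + 39 + 20 + 28 = 262 non-peridot gems altogether.
After those, each further gem must be peridot, so 262 + 8 = 270 draws guarantee 8 peridot gems.

270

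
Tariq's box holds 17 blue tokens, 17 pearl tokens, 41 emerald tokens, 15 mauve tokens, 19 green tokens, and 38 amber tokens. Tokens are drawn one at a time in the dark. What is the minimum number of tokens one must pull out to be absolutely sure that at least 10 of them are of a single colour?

55

By pigeonhole, put each drawn token into a box by colour. The largest draw with every box below 10 takes min(count, 9) from each colour.
Σ min(cᵢ, 9) = 9 + 9 + 9 + 9 + 9 + 9 = 54.
Draw number 54 + 1 = 55 must push one box to 10.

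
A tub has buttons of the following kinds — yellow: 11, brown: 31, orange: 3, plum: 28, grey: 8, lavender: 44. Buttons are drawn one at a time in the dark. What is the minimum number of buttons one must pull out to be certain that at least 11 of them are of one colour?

Put each drawn button into a box by colour. The largest draw with every box below 11 takes min(count, 10) from each colour; colours with fewer than 10 contribute all they have.
Σ min(cᵢ, 10) = 10 + 10 + 3 + 10 + 8 + 10 = 51.
Draw number 51 + 1 = 52 must push one box to 11.

52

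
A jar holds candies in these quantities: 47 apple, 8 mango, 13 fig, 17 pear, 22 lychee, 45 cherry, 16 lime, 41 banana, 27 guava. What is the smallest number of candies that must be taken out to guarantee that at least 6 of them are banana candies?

201

In the worst case for collecting banana candies, every non-banana candy comes out first.
There are 47 + 8 + 13 + 17 + 22 + 45 + 16 + 27 = 195 non-banana candies altogether.
After those, each further candy must be banana, so 195 + 6 = 201 draws guarantee 6 banana candies.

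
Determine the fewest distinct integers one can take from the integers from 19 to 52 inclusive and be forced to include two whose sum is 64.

22

Group the elements by complementary pair {x, 64−x}: {19,45}, {20,44}, {21,43}, …, giving 13 two-element pairs, the single value 32 (it cannot pair with itself since the integers are distinct), and 7 integers whose partner 64−x falls outside [19,52].
Pigeonhole: treating each of those 21 groups as a pigeonhole, one can pick one integer per group — 21 integers — with no two summing to 64.
The 22nd integer lands in an occupied pair, forcing a sum of 64.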